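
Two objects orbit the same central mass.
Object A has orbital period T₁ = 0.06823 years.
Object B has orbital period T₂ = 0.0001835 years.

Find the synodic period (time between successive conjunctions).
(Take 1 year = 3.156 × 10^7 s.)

Convert to SI: T₁ = 0.06823 years = 2.15334e+06 s; T₂ = 0.0001835 years = 5791.26 s.
T_syn = |T₁ · T₂ / (T₁ − T₂)|.
T_syn = |2.15334e+06 · 5791.26 / (2.15334e+06 − 5791.26)| s ≈ 5807 s = 0.000184 years.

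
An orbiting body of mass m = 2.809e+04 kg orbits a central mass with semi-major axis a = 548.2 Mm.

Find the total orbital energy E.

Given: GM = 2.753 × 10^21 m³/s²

Convert to SI: a = 548.2 Mm = 5.482e+08 m.
E = −GMm / (2a).
E = −2.753e+21 · 2.809e+04 / (2 · 5.482e+08) J ≈ -7.053e+16 J = -70.53 PJ.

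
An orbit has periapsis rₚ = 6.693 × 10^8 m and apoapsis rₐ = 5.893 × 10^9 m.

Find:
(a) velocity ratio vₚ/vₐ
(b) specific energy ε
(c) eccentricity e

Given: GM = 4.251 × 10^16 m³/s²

(a) Conservation of angular momentum (rₚvₚ = rₐvₐ) gives vₚ/vₐ = rₐ/rₚ = 5.893e+09/6.693e+08 ≈ 8.805
(b) With a = (rₚ + rₐ)/2 = 3.28115e+09 m, ε = −GM/(2a) = −4.251e+16/(2 · 3.28115e+09) J/kg ≈ -6.478e+06 J/kg
(c) e = (rₐ − rₚ)/(rₐ + rₚ) = (5.893e+09 − 6.693e+08)/(5.893e+09 + 6.693e+08) ≈ 0.796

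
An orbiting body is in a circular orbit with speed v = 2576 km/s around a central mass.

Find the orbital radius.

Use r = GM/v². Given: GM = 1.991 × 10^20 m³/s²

Convert to SI: v = 2576 km/s = 2.576e+06 m/s.
For a circular orbit, v² = GM / r, so r = GM / v².
r = 1.991e+20 / (2.576e+06)² m ≈ 3e+07 m = 30 Mm.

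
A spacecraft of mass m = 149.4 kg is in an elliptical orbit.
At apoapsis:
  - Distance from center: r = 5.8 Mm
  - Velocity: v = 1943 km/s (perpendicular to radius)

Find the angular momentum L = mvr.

Convert to SI: r = 5.8 Mm = 5.8e+06 m; v = 1943 km/s = 1.943e+06 m/s.
Since v is perpendicular to r, L = m · v · r.
L = 149.4 · 1.943e+06 · 5.8e+06 kg·m²/s ≈ 1.684e+15 kg·m²/s.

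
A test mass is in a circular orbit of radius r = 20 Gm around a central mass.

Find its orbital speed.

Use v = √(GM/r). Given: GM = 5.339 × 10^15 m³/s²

Convert to SI: r = 20 Gm = 2e+10 m.
For a circular orbit, gravity supplies the centripetal force, so v = √(GM / r).
v = √(5.339e+15 / 2e+10) m/s ≈ 516.7 m/s = 516.7 m/s.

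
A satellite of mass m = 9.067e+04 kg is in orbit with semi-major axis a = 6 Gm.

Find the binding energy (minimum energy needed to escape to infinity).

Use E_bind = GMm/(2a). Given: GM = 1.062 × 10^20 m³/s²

Convert to SI: a = 6 Gm = 6e+09 m.
Total orbital energy is E = −GMm/(2a); binding energy is E_bind = −E = GMm/(2a).
E_bind = 1.062e+20 · 9.067e+04 / (2 · 6e+09) J ≈ 8.024e+14 J = 802.4 TJ.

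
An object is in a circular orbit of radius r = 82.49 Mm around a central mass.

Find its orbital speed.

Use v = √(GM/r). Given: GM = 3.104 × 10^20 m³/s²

Convert to SI: r = 82.49 Mm = 8.249e+07 m.
For a circular orbit, gravity supplies the centripetal force, so v = √(GM / r).
v = √(3.104e+20 / 8.249e+07) m/s ≈ 1.94e+06 m/s = 1940 km/s.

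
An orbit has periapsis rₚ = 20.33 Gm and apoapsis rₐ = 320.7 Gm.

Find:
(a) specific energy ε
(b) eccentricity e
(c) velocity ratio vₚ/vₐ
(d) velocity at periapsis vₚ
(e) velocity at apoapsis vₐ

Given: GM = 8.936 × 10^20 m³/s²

Convert to SI: rₚ = 20.33 Gm = 2.033e+10 m; rₐ = 320.7 Gm = 3.207e+11 m.
(a) With a = (rₚ + rₐ)/2 = 1.70515e+11 m, ε = −GM/(2a) = −8.936e+20/(2 · 1.70515e+11) J/kg ≈ -2.62e+09 J/kg
(b) e = (rₐ − rₚ)/(rₐ + rₚ) = (3.207e+11 − 2.033e+10)/(3.207e+11 + 2.033e+10) ≈ 0.8808
(c) Conservation of angular momentum (rₚvₚ = rₐvₐ) gives vₚ/vₐ = rₐ/rₚ = 3.207e+11/2.033e+10 ≈ 15.77
(d) With a = (rₚ + rₐ)/2 = 1.70515e+11 m, vₚ = √(GM (2/rₚ − 1/a)) = √(8.936e+20 · (2/2.033e+10 − 1/1.70515e+11)) m/s ≈ 2.875e+05 m/s
(e) With a = (rₚ + rₐ)/2 = 1.70515e+11 m, vₐ = √(GM (2/rₐ − 1/a)) = √(8.936e+20 · (2/3.207e+11 − 1/1.70515e+11)) m/s ≈ 1.823e+04 m/s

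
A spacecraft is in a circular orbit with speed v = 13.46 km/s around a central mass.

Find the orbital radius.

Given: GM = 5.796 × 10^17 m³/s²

Convert to SI: v = 13.46 km/s = 13460 m/s.
For a circular orbit, v² = GM / r, so r = GM / v².
r = 5.796e+17 / (13460)² m ≈ 3.199e+09 m = 3.199 Gm.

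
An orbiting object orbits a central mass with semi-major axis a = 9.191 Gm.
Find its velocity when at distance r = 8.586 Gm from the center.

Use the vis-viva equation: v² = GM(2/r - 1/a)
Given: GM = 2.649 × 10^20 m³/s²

Convert to SI: a = 9.191 Gm = 9.191e+09 m; r = 8.586 Gm = 8.586e+09 m.
Vis-viva: v = √(GM · (2/r − 1/a)).
2/r − 1/a = 2/8.586e+09 − 1/9.191e+09 = 1.24135e-10 m⁻¹.
v = √(2.649e+20 · 1.24135e-10) m/s ≈ 1.813e+05 m/s = 181.3 km/s.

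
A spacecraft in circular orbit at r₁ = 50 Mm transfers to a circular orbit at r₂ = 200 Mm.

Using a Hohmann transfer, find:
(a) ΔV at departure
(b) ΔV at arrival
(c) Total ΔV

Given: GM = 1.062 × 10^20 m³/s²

Convert to SI: r₁ = 50 Mm = 5e+07 m; r₂ = 200 Mm = 2e+08 m.
Transfer semi-major axis: a_t = (r₁ + r₂)/2 = (5e+07 + 2e+08)/2 = 1.25e+08 m.
Circular speeds: v₁ = √(GM/r₁) = 1.45739e+06 m/s, v₂ = √(GM/r₂) = 728697 m/s.
Transfer speeds (vis-viva v² = GM(2/r − 1/a_t)): v₁ᵗ = 1.84347e+06 m/s, v₂ᵗ = 460869 m/s.
(a) ΔV₁ = |v₁ᵗ − v₁| ≈ 3.861e+05 m/s = 386.1 km/s.
(b) ΔV₂ = |v₂ − v₂ᵗ| ≈ 2.678e+05 m/s = 267.8 km/s.
(c) ΔV_total = ΔV₁ + ΔV₂ ≈ 6.539e+05 m/s = 653.9 km/s.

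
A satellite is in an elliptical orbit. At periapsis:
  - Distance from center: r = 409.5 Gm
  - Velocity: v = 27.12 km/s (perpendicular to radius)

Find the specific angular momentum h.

Convert to SI: r = 409.5 Gm = 4.095e+11 m; v = 27.12 km/s = 27120 m/s.
With v perpendicular to r, h = r · v.
h = 4.095e+11 · 27120 m²/s ≈ 1.111e+16 m²/s.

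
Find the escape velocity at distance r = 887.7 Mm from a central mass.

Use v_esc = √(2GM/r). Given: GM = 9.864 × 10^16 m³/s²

Convert to SI: r = 887.7 Mm = 8.877e+08 m.
Escape velocity comes from setting total energy to zero: ½v² − GM/r = 0 ⇒ v_esc = √(2GM / r).
v_esc = √(2 · 9.864e+16 / 8.877e+08) m/s ≈ 1.491e+04 m/s = 14.91 km/s.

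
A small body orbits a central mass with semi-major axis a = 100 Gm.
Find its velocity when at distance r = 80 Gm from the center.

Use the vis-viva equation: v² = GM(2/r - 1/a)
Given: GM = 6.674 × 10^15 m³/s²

Convert to SI: a = 100 Gm = 1e+11 m; r = 80 Gm = 8e+10 m.
Vis-viva: v = √(GM · (2/r − 1/a)).
2/r − 1/a = 2/8e+10 − 1/1e+11 = 1.5e-11 m⁻¹.
v = √(6.674e+15 · 1.5e-11) m/s ≈ 316.4 m/s = 316.4 m/s.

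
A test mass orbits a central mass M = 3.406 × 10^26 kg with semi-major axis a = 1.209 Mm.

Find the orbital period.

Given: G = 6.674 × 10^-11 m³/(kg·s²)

Convert to SI: a = 1.209 Mm = 1.209e+06 m.
GM = G · M = 6.674e-11 · 3.406e+26 = 2.27316e+16 m³/s².
Kepler's third law: T = 2π √(a³ / GM).
Substituting a = 1.209e+06 m and GM = 2.27316e+16 m³/s²:
T = 2π √((1.209e+06)³ / 2.27316e+16) s
T ≈ 55.4 s = 55.4 seconds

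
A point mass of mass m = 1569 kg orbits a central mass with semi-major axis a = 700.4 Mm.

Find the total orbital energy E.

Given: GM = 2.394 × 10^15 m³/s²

Convert to SI: a = 700.4 Mm = 7.004e+08 m.
E = −GMm / (2a).
E = −2.394e+15 · 1569 / (2 · 7.004e+08) J ≈ -2.681e+09 J = -2.681 GJ.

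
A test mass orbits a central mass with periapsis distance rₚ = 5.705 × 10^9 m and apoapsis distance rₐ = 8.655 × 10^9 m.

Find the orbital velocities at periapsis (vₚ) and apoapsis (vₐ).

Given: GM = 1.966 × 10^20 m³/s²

Use the vis-viva equation v² = GM(2/r − 1/a) with a = (rₚ + rₐ)/2 = (5.705e+09 + 8.655e+09)/2 = 7.18e+09 m.
vₚ = √(GM · (2/rₚ − 1/a)) = √(1.966e+20 · (2/5.705e+09 − 1/7.18e+09)) m/s ≈ 2.038e+05 m/s = 203.8 km/s.
vₐ = √(GM · (2/rₐ − 1/a)) = √(1.966e+20 · (2/8.655e+09 − 1/7.18e+09)) m/s ≈ 1.343e+05 m/s = 134.3 km/s.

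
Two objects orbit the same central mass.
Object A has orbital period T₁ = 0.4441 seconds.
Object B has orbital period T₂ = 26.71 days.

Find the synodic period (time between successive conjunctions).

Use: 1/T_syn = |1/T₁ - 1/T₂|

Convert to SI: T₂ = 26.71 days = 2.30774e+06 s.
T_syn = |T₁ · T₂ / (T₁ − T₂)|.
T_syn = |0.4441 · 2.30774e+06 / (0.4441 − 2.30774e+06)| s ≈ 0.4441 s = 0.4441 seconds.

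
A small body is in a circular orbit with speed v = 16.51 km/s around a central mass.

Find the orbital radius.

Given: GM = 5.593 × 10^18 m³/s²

Convert to SI: v = 16.51 km/s = 16510 m/s.
For a circular orbit, v² = GM / r, so r = GM / v².
r = 5.593e+18 / (16510)² m ≈ 2.052e+10 m = 20.52 Gm.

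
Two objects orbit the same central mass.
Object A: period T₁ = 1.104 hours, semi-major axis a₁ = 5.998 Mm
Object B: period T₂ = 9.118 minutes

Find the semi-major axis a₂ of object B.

Convert to SI: T₁ = 1.104 hours = 3974.4 s; a₁ = 5.998 Mm = 5.998e+06 m; T₂ = 9.118 minutes = 547.08 s.
Kepler's third law: (T₁/T₂)² = (a₁/a₂)³ ⇒ a₂ = a₁ · (T₂/T₁)^(2/3).
T₂/T₁ = 547.08 / 3974.4 = 0.137651.
a₂ = 5.998e+06 · (0.137651)^(2/3) m ≈ 1.599e+06 m = 1.599 Mm.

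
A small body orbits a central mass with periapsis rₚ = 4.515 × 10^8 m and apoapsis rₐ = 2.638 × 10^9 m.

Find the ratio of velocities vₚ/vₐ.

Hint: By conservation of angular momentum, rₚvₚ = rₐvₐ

Conservation of angular momentum gives rₚvₚ = rₐvₐ, so vₚ/vₐ = rₐ/rₚ.
vₚ/vₐ = 2.638e+09 / 4.515e+08 ≈ 5.843.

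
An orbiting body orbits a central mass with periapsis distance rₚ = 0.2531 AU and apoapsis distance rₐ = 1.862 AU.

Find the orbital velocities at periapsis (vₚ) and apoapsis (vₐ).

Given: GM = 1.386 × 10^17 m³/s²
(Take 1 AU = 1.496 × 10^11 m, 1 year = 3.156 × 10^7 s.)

Convert to SI: rₚ = 0.2531 AU = 3.78638e+10 m; rₐ = 1.862 AU = 2.78555e+11 m.
Use the vis-viva equation v² = GM(2/r − 1/a) with a = (rₚ + rₐ)/2 = (3.78638e+10 + 2.78555e+11)/2 = 1.58209e+11 m.
vₚ = √(GM · (2/rₚ − 1/a)) = √(1.386e+17 · (2/3.78638e+10 − 1/1.58209e+11)) m/s ≈ 2539 m/s = 0.5356 AU/year.
vₐ = √(GM · (2/rₐ − 1/a)) = √(1.386e+17 · (2/2.78555e+11 − 1/1.58209e+11)) m/s ≈ 345.1 m/s = 0.0728 AU/year.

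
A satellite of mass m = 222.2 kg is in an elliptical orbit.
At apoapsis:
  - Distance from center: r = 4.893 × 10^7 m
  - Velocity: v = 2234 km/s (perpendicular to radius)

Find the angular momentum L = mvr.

Convert to SI: v = 2234 km/s = 2.234e+06 m/s.
Since v is perpendicular to r, L = m · v · r.
L = 222.2 · 2.234e+06 · 4.893e+07 kg·m²/s ≈ 2.429e+16 kg·m²/s.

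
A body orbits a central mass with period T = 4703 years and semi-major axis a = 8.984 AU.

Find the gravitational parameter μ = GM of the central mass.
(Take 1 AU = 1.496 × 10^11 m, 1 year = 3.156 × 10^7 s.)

Convert to SI: T = 4703 years = 1.48427e+11 s; a = 8.984 AU = 1.34401e+12 m.
GM = 4π² · a³ / T².
GM = 4π² · (1.34401e+12)³ / (1.48427e+11)² m³/s² ≈ 4.351e+15 m³/s² = 4.351 × 10^15 m³/s².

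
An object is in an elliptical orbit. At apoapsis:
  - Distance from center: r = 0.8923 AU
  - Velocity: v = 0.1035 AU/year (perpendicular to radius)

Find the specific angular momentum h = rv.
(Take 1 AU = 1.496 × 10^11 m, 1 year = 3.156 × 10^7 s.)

Convert to SI: r = 0.8923 AU = 1.33488e+11 m; v = 0.1035 AU/year = 490.608 m/s.
With v perpendicular to r, h = r · v.
h = 1.33488e+11 · 490.608 m²/s ≈ 6.549e+13 m²/s.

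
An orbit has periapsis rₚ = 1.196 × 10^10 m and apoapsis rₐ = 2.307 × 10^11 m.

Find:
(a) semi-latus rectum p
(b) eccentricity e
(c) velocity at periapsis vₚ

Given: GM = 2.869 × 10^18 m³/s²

(a) From a = (rₚ + rₐ)/2 = 1.2133e+11 m and e = (rₐ − rₚ)/(rₐ + rₚ) = 0.901426, p = a(1 − e²) = 1.2133e+11 · (1 − (0.901426)²) ≈ 2.274e+10 m
(b) e = (rₐ − rₚ)/(rₐ + rₚ) = (2.307e+11 − 1.196e+10)/(2.307e+11 + 1.196e+10) ≈ 0.9014
(c) With a = (rₚ + rₐ)/2 = 1.2133e+11 m, vₚ = √(GM (2/rₚ − 1/a)) = √(2.869e+18 · (2/1.196e+10 − 1/1.2133e+11)) m/s ≈ 2.136e+04 m/s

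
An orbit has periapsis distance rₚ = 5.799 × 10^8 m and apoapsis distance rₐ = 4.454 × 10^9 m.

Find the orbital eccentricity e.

e = (rₐ − rₚ) / (rₐ + rₚ).
e = (4.454e+09 − 5.799e+08) / (4.454e+09 + 5.799e+08) = 3.8741e+09 / 5.0339e+09 ≈ 0.7696.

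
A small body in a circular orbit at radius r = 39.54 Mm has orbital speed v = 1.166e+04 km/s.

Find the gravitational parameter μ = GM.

Convert to SI: r = 39.54 Mm = 3.954e+07 m; v = 1.166e+04 km/s = 1.166e+07 m/s.
For a circular orbit v² = GM/r, so GM = v² · r.
GM = (1.166e+07)² · 3.954e+07 m³/s² ≈ 5.376e+21 m³/s² = 5.376 × 10^21 m³/s².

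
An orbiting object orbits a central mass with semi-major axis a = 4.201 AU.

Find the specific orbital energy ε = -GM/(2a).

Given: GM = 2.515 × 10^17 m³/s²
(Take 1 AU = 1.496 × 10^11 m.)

Convert to SI: a = 4.201 AU = 6.2847e+11 m.
ε = −GM / (2a).
ε = −2.515e+17 / (2 · 6.2847e+11) J/kg ≈ -2.001e+05 J/kg = -200.1 kJ/kg.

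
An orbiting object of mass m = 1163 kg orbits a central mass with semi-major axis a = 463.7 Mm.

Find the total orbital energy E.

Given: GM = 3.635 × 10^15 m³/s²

Convert to SI: a = 463.7 Mm = 4.637e+08 m.
E = −GMm / (2a).
E = −3.635e+15 · 1163 / (2 · 4.637e+08) J ≈ -4.558e+09 J = -4.558 GJ.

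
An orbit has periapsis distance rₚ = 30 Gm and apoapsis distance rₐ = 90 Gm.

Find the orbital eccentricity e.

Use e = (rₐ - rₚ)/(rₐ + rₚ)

Convert to SI: rₚ = 30 Gm = 3e+10 m; rₐ = 90 Gm = 9e+10 m.
e = (rₐ − rₚ) / (rₐ + rₚ).
e = (9e+10 − 3e+10) / (9e+10 + 3e+10) = 6e+10 / 1.2e+11 ≈ 0.5.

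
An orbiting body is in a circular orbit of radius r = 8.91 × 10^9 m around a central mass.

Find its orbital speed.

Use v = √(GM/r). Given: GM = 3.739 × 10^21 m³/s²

For a circular orbit, gravity supplies the centripetal force, so v = √(GM / r).
v = √(3.739e+21 / 8.91e+09) m/s ≈ 6.478e+05 m/s = 647.8 km/s.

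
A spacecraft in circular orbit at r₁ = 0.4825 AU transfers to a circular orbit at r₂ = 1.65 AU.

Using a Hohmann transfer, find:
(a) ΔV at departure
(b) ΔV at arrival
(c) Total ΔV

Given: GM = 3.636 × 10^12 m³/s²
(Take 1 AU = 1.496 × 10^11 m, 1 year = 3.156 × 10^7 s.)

Convert to SI: r₁ = 0.4825 AU = 7.2182e+10 m; r₂ = 1.65 AU = 2.4684e+11 m.
Transfer semi-major axis: a_t = (r₁ + r₂)/2 = (7.2182e+10 + 2.4684e+11)/2 = 1.59511e+11 m.
Circular speeds: v₁ = √(GM/r₁) = 7.09737 m/s, v₂ = √(GM/r₂) = 3.83799 m/s.
Transfer speeds (vis-viva v² = GM(2/r − 1/a_t)): v₁ᵗ = 8.82897 m/s, v₂ᵗ = 2.5818 m/s.
(a) ΔV₁ = |v₁ᵗ − v₁| ≈ 1.732 m/s = 0.0003653 AU/year.
(b) ΔV₂ = |v₂ − v₂ᵗ| ≈ 1.256 m/s = 0.000265 AU/year.
(c) ΔV_total = ΔV₁ + ΔV₂ ≈ 2.988 m/s = 0.0006303 AU/year.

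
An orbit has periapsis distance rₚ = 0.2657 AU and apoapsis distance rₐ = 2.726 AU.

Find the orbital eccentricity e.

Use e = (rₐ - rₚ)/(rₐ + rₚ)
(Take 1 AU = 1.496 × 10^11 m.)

Convert to SI: rₚ = 0.2657 AU = 3.97487e+10 m; rₐ = 2.726 AU = 4.0781e+11 m.
e = (rₐ − rₚ) / (rₐ + rₚ).
e = (4.0781e+11 − 3.97487e+10) / (4.0781e+11 + 3.97487e+10) = 3.68061e+11 / 4.47558e+11 ≈ 0.8224.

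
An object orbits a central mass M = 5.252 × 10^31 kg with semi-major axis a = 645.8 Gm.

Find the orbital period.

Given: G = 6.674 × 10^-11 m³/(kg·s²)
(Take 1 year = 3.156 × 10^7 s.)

Convert to SI: a = 645.8 Gm = 6.458e+11 m.
GM = G · M = 6.674e-11 · 5.252e+31 = 3.50518e+21 m³/s².
Kepler's third law: T = 2π √(a³ / GM).
Substituting a = 6.458e+11 m and GM = 3.50518e+21 m³/s²:
T = 2π √((6.458e+11)³ / 3.50518e+21) s
T ≈ 5.508e+07 s = 1.745 years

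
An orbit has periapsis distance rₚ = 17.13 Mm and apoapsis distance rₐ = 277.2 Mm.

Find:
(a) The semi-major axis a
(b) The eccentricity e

Convert to SI: rₚ = 17.13 Mm = 1.713e+07 m; rₐ = 277.2 Mm = 2.772e+08 m.
(a) a = (rₚ + rₐ) / 2 = (1.713e+07 + 2.772e+08) / 2 ≈ 1.472e+08 m = 147.2 Mm.
(b) e = (rₐ − rₚ) / (rₐ + rₚ) = (2.772e+08 − 1.713e+07) / (2.772e+08 + 1.713e+07) ≈ 0.8836.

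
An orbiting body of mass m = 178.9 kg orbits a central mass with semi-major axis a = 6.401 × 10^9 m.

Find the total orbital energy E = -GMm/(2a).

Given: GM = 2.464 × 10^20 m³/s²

E = −GMm / (2a).
E = −2.464e+20 · 178.9 / (2 · 6.401e+09) J ≈ -3.443e+12 J = -3.443 TJ.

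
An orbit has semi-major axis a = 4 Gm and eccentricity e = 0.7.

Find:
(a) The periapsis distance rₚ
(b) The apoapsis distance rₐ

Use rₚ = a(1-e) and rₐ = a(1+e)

Convert to SI: a = 4 Gm = 4e+09 m.
(a) rₚ = a(1 − e) = 4e+09 · (1 − 0.7) = 4e+09 · 0.3 ≈ 1.2e+09 m = 1.2 Gm.
(b) rₐ = a(1 + e) = 4e+09 · (1 + 0.7) = 4e+09 · 1.7 ≈ 6.8e+09 m = 6.8 Gm.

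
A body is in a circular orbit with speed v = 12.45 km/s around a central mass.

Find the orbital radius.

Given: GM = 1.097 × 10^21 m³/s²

Convert to SI: v = 12.45 km/s = 12450 m/s.
For a circular orbit, v² = GM / r, so r = GM / v².
r = 1.097e+21 / (12450)² m ≈ 7.077e+12 m = 7.077 Tm.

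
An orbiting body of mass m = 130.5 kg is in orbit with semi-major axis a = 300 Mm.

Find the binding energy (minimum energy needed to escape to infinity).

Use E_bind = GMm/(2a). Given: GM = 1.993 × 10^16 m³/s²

Convert to SI: a = 300 Mm = 3e+08 m.
Total orbital energy is E = −GMm/(2a); binding energy is E_bind = −E = GMm/(2a).
E_bind = 1.993e+16 · 130.5 / (2 · 3e+08) J ≈ 4.335e+09 J = 4.335 GJ.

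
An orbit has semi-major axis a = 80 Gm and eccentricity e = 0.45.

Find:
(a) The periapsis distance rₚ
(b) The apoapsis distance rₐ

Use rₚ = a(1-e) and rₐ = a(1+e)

Convert to SI: a = 80 Gm = 8e+10 m.
(a) rₚ = a(1 − e) = 8e+10 · (1 − 0.45) = 8e+10 · 0.55 ≈ 4.4e+10 m = 44 Gm.
(b) rₐ = a(1 + e) = 8e+10 · (1 + 0.45) = 8e+10 · 1.45 ≈ 1.16e+11 m = 116 Gm.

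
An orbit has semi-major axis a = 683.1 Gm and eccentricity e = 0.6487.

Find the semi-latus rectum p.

Convert to SI: a = 683.1 Gm = 6.831e+11 m.
p = a (1 − e²).
p = 6.831e+11 · (1 − (0.6487)²) = 6.831e+11 · 0.579188 ≈ 3.956e+11 m = 395.6 Gm.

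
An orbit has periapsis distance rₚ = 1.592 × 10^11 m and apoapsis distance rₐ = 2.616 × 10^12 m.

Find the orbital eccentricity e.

e = (rₐ − rₚ) / (rₐ + rₚ).
e = (2.616e+12 − 1.592e+11) / (2.616e+12 + 1.592e+11) = 2.4568e+12 / 2.7752e+12 ≈ 0.8853.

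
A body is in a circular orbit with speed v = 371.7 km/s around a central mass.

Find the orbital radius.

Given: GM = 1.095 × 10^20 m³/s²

Convert to SI: v = 371.7 km/s = 371700 m/s.
For a circular orbit, v² = GM / r, so r = GM / v².
r = 1.095e+20 / (371700)² m ≈ 7.926e+08 m = 792.6 Mm.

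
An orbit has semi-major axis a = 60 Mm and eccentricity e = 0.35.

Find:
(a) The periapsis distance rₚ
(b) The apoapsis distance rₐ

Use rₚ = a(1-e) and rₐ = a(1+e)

Convert to SI: a = 60 Mm = 6e+07 m.
(a) rₚ = a(1 − e) = 6e+07 · (1 − 0.35) = 6e+07 · 0.65 ≈ 3.9e+07 m = 39 Mm.
(b) rₐ = a(1 + e) = 6e+07 · (1 + 0.35) = 6e+07 · 1.35 ≈ 8.1e+07 m = 81 Mm.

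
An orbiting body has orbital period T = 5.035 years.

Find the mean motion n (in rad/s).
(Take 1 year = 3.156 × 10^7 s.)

Convert to SI: T = 5.035 years = 1.58905e+08 s.
n = 2π / T.
n = 2π / 1.58905e+08 s ≈ 3.954e-08 rad/s.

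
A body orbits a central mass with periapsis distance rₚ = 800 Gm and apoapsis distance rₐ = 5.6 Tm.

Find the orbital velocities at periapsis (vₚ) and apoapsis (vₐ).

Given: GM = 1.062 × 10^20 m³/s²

Convert to SI: rₚ = 800 Gm = 8e+11 m; rₐ = 5.6 Tm = 5.6e+12 m.
Use the vis-viva equation v² = GM(2/r − 1/a) with a = (rₚ + rₐ)/2 = (8e+11 + 5.6e+12)/2 = 3.2e+12 m.
vₚ = √(GM · (2/rₚ − 1/a)) = √(1.062e+20 · (2/8e+11 − 1/3.2e+12)) m/s ≈ 1.524e+04 m/s = 15.24 km/s.
vₐ = √(GM · (2/rₐ − 1/a)) = √(1.062e+20 · (2/5.6e+12 − 1/3.2e+12)) m/s ≈ 2177 m/s = 2.177 km/s.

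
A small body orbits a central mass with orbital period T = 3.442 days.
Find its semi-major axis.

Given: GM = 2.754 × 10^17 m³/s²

Convert to SI: T = 3.442 days = 297389 s.
Invert Kepler's third law: a = (GM · T² / (4π²))^(1/3).
Substituting T = 297389 s and GM = 2.754e+17 m³/s²:
a = (2.754e+17 · (297389)² / (4π²))^(1/3) m
a ≈ 8.513e+08 m = 851.3 Mm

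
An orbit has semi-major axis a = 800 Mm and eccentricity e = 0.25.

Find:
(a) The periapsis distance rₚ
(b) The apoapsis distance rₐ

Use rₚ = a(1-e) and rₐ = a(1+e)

Convert to SI: a = 800 Mm = 8e+08 m.
(a) rₚ = a(1 − e) = 8e+08 · (1 − 0.25) = 8e+08 · 0.75 ≈ 6e+08 m = 600 Mm.
(b) rₐ = a(1 + e) = 8e+08 · (1 + 0.25) = 8e+08 · 1.25 ≈ 1e+09 m = 1 Gm.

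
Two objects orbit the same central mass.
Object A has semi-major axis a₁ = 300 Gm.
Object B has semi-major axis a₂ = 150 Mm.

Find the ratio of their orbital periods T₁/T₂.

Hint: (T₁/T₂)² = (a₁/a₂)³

Convert to SI: a₁ = 300 Gm = 3e+11 m; a₂ = 150 Mm = 1.5e+08 m.
From Kepler's third law, (T₁/T₂)² = (a₁/a₂)³, so T₁/T₂ = (a₁/a₂)^(3/2).
a₁/a₂ = 3e+11 / 1.5e+08 = 2000.
T₁/T₂ = (2000)^(3/2) ≈ 8.944e+04.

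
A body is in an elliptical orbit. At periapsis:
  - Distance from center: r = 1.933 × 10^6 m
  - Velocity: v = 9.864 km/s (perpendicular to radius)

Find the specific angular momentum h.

Convert to SI: v = 9.864 km/s = 9864 m/s.
With v perpendicular to r, h = r · v.
h = 1.933e+06 · 9864 m²/s ≈ 1.907e+10 m²/s.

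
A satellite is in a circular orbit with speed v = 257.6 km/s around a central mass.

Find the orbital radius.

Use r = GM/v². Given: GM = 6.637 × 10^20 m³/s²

Convert to SI: v = 257.6 km/s = 257600 m/s.
For a circular orbit, v² = GM / r, so r = GM / v².
r = 6.637e+20 / (257600)² m ≈ 1e+10 m = 10 Gm.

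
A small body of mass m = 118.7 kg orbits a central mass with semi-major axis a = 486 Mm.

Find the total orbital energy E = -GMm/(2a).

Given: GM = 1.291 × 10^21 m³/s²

Convert to SI: a = 486 Mm = 4.86e+08 m.
E = −GMm / (2a).
E = −1.291e+21 · 118.7 / (2 · 4.86e+08) J ≈ -1.577e+14 J = -157.7 TJ.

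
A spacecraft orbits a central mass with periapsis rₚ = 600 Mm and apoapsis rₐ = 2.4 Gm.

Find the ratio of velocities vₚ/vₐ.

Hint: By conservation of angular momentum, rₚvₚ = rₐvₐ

Convert to SI: rₚ = 600 Mm = 6e+08 m; rₐ = 2.4 Gm = 2.4e+09 m.
Conservation of angular momentum gives rₚvₚ = rₐvₐ, so vₚ/vₐ = rₐ/rₚ.
vₚ/vₐ = 2.4e+09 / 6e+08 ≈ 4.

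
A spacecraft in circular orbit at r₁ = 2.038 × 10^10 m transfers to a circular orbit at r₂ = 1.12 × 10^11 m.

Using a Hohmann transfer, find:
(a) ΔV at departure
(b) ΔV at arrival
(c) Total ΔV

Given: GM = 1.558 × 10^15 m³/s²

Transfer semi-major axis: a_t = (r₁ + r₂)/2 = (2.038e+10 + 1.12e+11)/2 = 6.619e+10 m.
Circular speeds: v₁ = √(GM/r₁) = 276.491 m/s, v₂ = √(GM/r₂) = 117.944 m/s.
Transfer speeds (vis-viva v² = GM(2/r − 1/a_t)): v₁ᵗ = 359.662 m/s, v₂ᵗ = 65.4456 m/s.
(a) ΔV₁ = |v₁ᵗ − v₁| ≈ 83.17 m/s = 83.17 m/s.
(b) ΔV₂ = |v₂ − v₂ᵗ| ≈ 52.5 m/s = 52.5 m/s.
(c) ΔV_total = ΔV₁ + ΔV₂ ≈ 135.7 m/s = 135.7 m/s.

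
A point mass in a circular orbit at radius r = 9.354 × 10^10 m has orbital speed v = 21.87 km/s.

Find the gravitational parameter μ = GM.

Convert to SI: v = 21.87 km/s = 21870 m/s.
For a circular orbit v² = GM/r, so GM = v² · r.
GM = (21870)² · 9.354e+10 m³/s² ≈ 4.474e+19 m³/s² = 4.474 × 10^19 m³/s².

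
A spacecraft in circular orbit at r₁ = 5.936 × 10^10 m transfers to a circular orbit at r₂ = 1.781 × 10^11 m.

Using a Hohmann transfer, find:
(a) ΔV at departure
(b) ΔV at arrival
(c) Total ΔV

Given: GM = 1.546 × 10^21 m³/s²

Transfer semi-major axis: a_t = (r₁ + r₂)/2 = (5.936e+10 + 1.781e+11)/2 = 1.1873e+11 m.
Circular speeds: v₁ = √(GM/r₁) = 161383 m/s, v₂ = √(GM/r₂) = 93169.3 m/s.
Transfer speeds (vis-viva v² = GM(2/r − 1/a_t)): v₁ᵗ = 197656 m/s, v₂ᵗ = 65877.9 m/s.
(a) ΔV₁ = |v₁ᵗ − v₁| ≈ 3.627e+04 m/s = 36.27 km/s.
(b) ΔV₂ = |v₂ − v₂ᵗ| ≈ 2.729e+04 m/s = 27.29 km/s.
(c) ΔV_total = ΔV₁ + ΔV₂ ≈ 6.356e+04 m/s = 63.56 km/s.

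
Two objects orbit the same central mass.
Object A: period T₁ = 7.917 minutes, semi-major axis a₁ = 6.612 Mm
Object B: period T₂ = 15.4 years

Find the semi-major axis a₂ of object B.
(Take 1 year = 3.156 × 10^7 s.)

Convert to SI: T₁ = 7.917 minutes = 475.02 s; a₁ = 6.612 Mm = 6.612e+06 m; T₂ = 15.4 years = 4.86024e+08 s.
Kepler's third law: (T₁/T₂)² = (a₁/a₂)³ ⇒ a₂ = a₁ · (T₂/T₁)^(2/3).
T₂/T₁ = 4.86024e+08 / 475.02 = 1.02317e+06.
a₂ = 6.612e+06 · (1.02317e+06)^(2/3) m ≈ 6.714e+10 m = 67.14 Gm.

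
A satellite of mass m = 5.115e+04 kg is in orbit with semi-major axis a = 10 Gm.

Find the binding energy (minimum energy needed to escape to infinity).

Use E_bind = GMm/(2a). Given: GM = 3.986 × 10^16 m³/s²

Convert to SI: a = 10 Gm = 1e+10 m.
Total orbital energy is E = −GMm/(2a); binding energy is E_bind = −E = GMm/(2a).
E_bind = 3.986e+16 · 5.115e+04 / (2 · 1e+10) J ≈ 1.019e+11 J = 101.9 GJ.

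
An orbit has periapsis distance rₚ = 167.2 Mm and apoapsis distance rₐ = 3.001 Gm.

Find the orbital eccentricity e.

Convert to SI: rₚ = 167.2 Mm = 1.672e+08 m; rₐ = 3.001 Gm = 3.001e+09 m.
e = (rₐ − rₚ) / (rₐ + rₚ).
e = (3.001e+09 − 1.672e+08) / (3.001e+09 + 1.672e+08) = 2.8338e+09 / 3.1682e+09 ≈ 0.8945.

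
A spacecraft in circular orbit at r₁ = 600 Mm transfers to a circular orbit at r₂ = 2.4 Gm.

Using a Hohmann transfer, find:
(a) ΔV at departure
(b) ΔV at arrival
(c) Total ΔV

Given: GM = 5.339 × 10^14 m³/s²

Convert to SI: r₁ = 600 Mm = 6e+08 m; r₂ = 2.4 Gm = 2.4e+09 m.
Transfer semi-major axis: a_t = (r₁ + r₂)/2 = (6e+08 + 2.4e+09)/2 = 1.5e+09 m.
Circular speeds: v₁ = √(GM/r₁) = 943.31 m/s, v₂ = √(GM/r₂) = 471.655 m/s.
Transfer speeds (vis-viva v² = GM(2/r − 1/a_t)): v₁ᵗ = 1193.2 m/s, v₂ᵗ = 298.301 m/s.
(a) ΔV₁ = |v₁ᵗ − v₁| ≈ 249.9 m/s = 249.9 m/s.
(b) ΔV₂ = |v₂ − v₂ᵗ| ≈ 173.4 m/s = 173.4 m/s.
(c) ΔV_total = ΔV₁ + ΔV₂ ≈ 423.2 m/s = 423.2 m/s.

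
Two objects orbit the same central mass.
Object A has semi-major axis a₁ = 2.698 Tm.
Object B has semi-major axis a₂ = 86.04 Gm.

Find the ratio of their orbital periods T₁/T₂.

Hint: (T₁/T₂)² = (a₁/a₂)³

Convert to SI: a₁ = 2.698 Tm = 2.698e+12 m; a₂ = 86.04 Gm = 8.604e+10 m.
From Kepler's third law, (T₁/T₂)² = (a₁/a₂)³, so T₁/T₂ = (a₁/a₂)^(3/2).
a₁/a₂ = 2.698e+12 / 8.604e+10 = 31.3575.
T₁/T₂ = (31.3575)^(3/2) ≈ 175.6.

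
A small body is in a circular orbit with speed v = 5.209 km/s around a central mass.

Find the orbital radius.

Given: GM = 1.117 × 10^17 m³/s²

Convert to SI: v = 5.209 km/s = 5209 m/s.
For a circular orbit, v² = GM / r, so r = GM / v².
r = 1.117e+17 / (5209)² m ≈ 4.117e+09 m = 4.117 × 10^9 m.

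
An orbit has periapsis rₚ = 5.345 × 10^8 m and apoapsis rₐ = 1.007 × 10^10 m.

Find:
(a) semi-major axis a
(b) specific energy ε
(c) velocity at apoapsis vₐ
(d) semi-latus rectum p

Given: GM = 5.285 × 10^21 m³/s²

(a) a = (rₚ + rₐ)/2 = (5.345e+08 + 1.007e+10)/2 ≈ 5.302e+09 m
(b) With a = (rₚ + rₐ)/2 = 5.30225e+09 m, ε = −GM/(2a) = −5.285e+21/(2 · 5.30225e+09) J/kg ≈ -4.984e+11 J/kg
(c) With a = (rₚ + rₐ)/2 = 5.30225e+09 m, vₐ = √(GM (2/rₐ − 1/a)) = √(5.285e+21 · (2/1.007e+10 − 1/5.30225e+09)) m/s ≈ 2.3e+05 m/s
(d) From a = (rₚ + rₐ)/2 = 5.30225e+09 m and e = (rₐ − rₚ)/(rₐ + rₚ) = 0.899194, p = a(1 − e²) = 5.30225e+09 · (1 − (0.899194)²) ≈ 1.015e+09 m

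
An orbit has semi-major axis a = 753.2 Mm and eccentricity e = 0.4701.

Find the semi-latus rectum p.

Convert to SI: a = 753.2 Mm = 7.532e+08 m.
p = a (1 − e²).
p = 7.532e+08 · (1 − (0.4701)²) = 7.532e+08 · 0.779006 ≈ 5.867e+08 m = 586.7 Mm.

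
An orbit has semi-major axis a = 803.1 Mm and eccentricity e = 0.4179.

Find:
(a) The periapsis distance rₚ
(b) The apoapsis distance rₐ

Convert to SI: a = 803.1 Mm = 8.031e+08 m.
(a) rₚ = a(1 − e) = 8.031e+08 · (1 − 0.4179) = 8.031e+08 · 0.5821 ≈ 4.675e+08 m = 467.5 Mm.
(b) rₐ = a(1 + e) = 8.031e+08 · (1 + 0.4179) = 8.031e+08 · 1.4179 ≈ 1.139e+09 m = 1.139 Gm.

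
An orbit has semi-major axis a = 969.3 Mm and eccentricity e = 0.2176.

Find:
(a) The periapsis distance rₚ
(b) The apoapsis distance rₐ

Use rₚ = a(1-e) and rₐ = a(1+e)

Convert to SI: a = 969.3 Mm = 9.693e+08 m.
(a) rₚ = a(1 − e) = 9.693e+08 · (1 − 0.2176) = 9.693e+08 · 0.7824 ≈ 7.584e+08 m = 758.4 Mm.
(b) rₐ = a(1 + e) = 9.693e+08 · (1 + 0.2176) = 9.693e+08 · 1.2176 ≈ 1.18e+09 m = 1.18 Gm.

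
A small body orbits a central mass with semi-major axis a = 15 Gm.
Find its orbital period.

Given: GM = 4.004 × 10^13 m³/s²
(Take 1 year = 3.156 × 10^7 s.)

Convert to SI: a = 15 Gm = 1.5e+10 m.
Kepler's third law: T = 2π √(a³ / GM).
Substituting a = 1.5e+10 m and GM = 4.004e+13 m³/s²:
T = 2π √((1.5e+10)³ / 4.004e+13) s
T ≈ 1.824e+09 s = 57.8 years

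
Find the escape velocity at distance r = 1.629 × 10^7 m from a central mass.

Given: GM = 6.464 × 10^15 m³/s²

Escape velocity comes from setting total energy to zero: ½v² − GM/r = 0 ⇒ v_esc = √(2GM / r).
v_esc = √(2 · 6.464e+15 / 1.629e+07) m/s ≈ 2.817e+04 m/s = 28.17 km/s.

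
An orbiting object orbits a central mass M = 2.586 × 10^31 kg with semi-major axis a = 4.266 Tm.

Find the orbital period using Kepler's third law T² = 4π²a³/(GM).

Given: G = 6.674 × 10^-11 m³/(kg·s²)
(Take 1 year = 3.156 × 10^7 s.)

Convert to SI: a = 4.266 Tm = 4.266e+12 m.
GM = G · M = 6.674e-11 · 2.586e+31 = 1.7259e+21 m³/s².
Kepler's third law: T = 2π √(a³ / GM).
Substituting a = 4.266e+12 m and GM = 1.7259e+21 m³/s²:
T = 2π √((4.266e+12)³ / 1.7259e+21) s
T ≈ 1.333e+09 s = 42.22 years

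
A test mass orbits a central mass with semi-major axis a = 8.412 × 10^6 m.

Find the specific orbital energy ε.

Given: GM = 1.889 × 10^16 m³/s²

ε = −GM / (2a).
ε = −1.889e+16 / (2 · 8.412e+06) J/kg ≈ -1.123e+09 J/kg = -1.123 GJ/kg.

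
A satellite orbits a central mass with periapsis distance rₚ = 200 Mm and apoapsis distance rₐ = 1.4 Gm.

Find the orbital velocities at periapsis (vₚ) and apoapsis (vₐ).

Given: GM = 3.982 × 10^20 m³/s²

Convert to SI: rₚ = 200 Mm = 2e+08 m; rₐ = 1.4 Gm = 1.4e+09 m.
Use the vis-viva equation v² = GM(2/r − 1/a) with a = (rₚ + rₐ)/2 = (2e+08 + 1.4e+09)/2 = 8e+08 m.
vₚ = √(GM · (2/rₚ − 1/a)) = √(3.982e+20 · (2/2e+08 − 1/8e+08)) m/s ≈ 1.867e+06 m/s = 1867 km/s.
vₐ = √(GM · (2/rₐ − 1/a)) = √(3.982e+20 · (2/1.4e+09 − 1/8e+08)) m/s ≈ 2.667e+05 m/s = 266.7 km/s.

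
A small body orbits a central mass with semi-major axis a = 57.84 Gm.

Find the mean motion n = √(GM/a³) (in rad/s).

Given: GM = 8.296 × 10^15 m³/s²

Convert to SI: a = 57.84 Gm = 5.784e+10 m.
n = √(GM / a³).
n = √(8.296e+15 / (5.784e+10)³) rad/s ≈ 6.548e-09 rad/s.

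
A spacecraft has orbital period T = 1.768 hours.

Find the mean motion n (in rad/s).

Convert to SI: T = 1.768 hours = 6364.8 s.
n = 2π / T.
n = 2π / 6364.8 s ≈ 0.0009872 rad/s.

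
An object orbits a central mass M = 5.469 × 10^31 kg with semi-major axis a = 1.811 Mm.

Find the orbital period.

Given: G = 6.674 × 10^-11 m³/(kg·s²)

Convert to SI: a = 1.811 Mm = 1.811e+06 m.
GM = G · M = 6.674e-11 · 5.469e+31 = 3.65001e+21 m³/s².
Kepler's third law: T = 2π √(a³ / GM).
Substituting a = 1.811e+06 m and GM = 3.65001e+21 m³/s²:
T = 2π √((1.811e+06)³ / 3.65001e+21) s
T ≈ 0.2535 s = 0.2535 seconds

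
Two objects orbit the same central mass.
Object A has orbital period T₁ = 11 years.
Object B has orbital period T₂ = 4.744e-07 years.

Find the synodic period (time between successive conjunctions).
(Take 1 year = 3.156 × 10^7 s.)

Convert to SI: T₁ = 11 years = 3.4716e+08 s; T₂ = 4.744e-07 years = 14.9721 s.
T_syn = |T₁ · T₂ / (T₁ − T₂)|.
T_syn = |3.4716e+08 · 14.9721 / (3.4716e+08 − 14.9721)| s ≈ 14.97 s = 4.744e-07 years.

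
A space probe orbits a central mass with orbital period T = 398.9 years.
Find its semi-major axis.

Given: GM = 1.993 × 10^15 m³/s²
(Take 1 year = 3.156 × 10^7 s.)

Convert to SI: T = 398.9 years = 1.25893e+10 s.
Invert Kepler's third law: a = (GM · T² / (4π²))^(1/3).
Substituting T = 1.25893e+10 s and GM = 1.993e+15 m³/s²:
a = (1.993e+15 · (1.25893e+10)² / (4π²))^(1/3) m
a ≈ 2e+11 m = 200 Gm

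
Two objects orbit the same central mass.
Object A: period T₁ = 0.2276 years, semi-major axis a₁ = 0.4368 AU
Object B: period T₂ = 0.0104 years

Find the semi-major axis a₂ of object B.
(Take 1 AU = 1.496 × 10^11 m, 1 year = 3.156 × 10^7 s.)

Convert to SI: T₁ = 0.2276 years = 7.18306e+06 s; a₁ = 0.4368 AU = 6.53453e+10 m; T₂ = 0.0104 years = 328224 s.
Kepler's third law: (T₁/T₂)² = (a₁/a₂)³ ⇒ a₂ = a₁ · (T₂/T₁)^(2/3).
T₂/T₁ = 328224 / 7.18306e+06 = 0.0456942.
a₂ = 6.53453e+10 · (0.0456942)^(2/3) m ≈ 8.352e+09 m = 0.05583 AU.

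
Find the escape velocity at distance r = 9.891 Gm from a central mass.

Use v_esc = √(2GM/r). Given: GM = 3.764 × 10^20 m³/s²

Convert to SI: r = 9.891 Gm = 9.891e+09 m.
Escape velocity comes from setting total energy to zero: ½v² − GM/r = 0 ⇒ v_esc = √(2GM / r).
v_esc = √(2 · 3.764e+20 / 9.891e+09) m/s ≈ 2.759e+05 m/s = 275.9 km/s.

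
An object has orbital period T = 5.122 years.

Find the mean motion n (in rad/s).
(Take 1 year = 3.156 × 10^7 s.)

Convert to SI: T = 5.122 years = 1.6165e+08 s.
n = 2π / T.
n = 2π / 1.6165e+08 s ≈ 3.887e-08 rad/s.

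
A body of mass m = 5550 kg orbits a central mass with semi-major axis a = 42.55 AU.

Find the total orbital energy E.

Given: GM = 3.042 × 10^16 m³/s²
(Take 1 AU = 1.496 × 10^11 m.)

Convert to SI: a = 42.55 AU = 6.36548e+12 m.
E = −GMm / (2a).
E = −3.042e+16 · 5550 / (2 · 6.36548e+12) J ≈ -1.326e+07 J = -13.26 MJ.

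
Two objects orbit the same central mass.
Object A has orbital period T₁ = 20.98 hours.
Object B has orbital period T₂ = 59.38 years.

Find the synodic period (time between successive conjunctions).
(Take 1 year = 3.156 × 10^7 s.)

Convert to SI: T₁ = 20.98 hours = 75528 s; T₂ = 59.38 years = 1.87403e+09 s.
T_syn = |T₁ · T₂ / (T₁ − T₂)|.
T_syn = |75528 · 1.87403e+09 / (75528 − 1.87403e+09)| s ≈ 7.553e+04 s = 20.98 hours.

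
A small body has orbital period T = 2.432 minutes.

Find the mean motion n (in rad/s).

Convert to SI: T = 2.432 minutes = 145.92 s.
n = 2π / T.
n = 2π / 145.92 s ≈ 0.04306 rad/s.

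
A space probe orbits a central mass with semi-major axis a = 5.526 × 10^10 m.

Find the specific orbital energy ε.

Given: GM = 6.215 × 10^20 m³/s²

ε = −GM / (2a).
ε = −6.215e+20 / (2 · 5.526e+10) J/kg ≈ -5.623e+09 J/kg = -5.623 GJ/kg.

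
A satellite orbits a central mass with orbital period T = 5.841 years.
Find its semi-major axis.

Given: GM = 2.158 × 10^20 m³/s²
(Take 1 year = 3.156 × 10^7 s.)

Convert to SI: T = 5.841 years = 1.84342e+08 s.
Invert Kepler's third law: a = (GM · T² / (4π²))^(1/3).
Substituting T = 1.84342e+08 s and GM = 2.158e+20 m³/s²:
a = (2.158e+20 · (1.84342e+08)² / (4π²))^(1/3) m
a ≈ 5.706e+11 m = 570.6 Gm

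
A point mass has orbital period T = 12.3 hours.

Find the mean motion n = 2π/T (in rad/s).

Convert to SI: T = 12.3 hours = 44280 s.
n = 2π / T.
n = 2π / 44280 s ≈ 0.0001419 rad/s.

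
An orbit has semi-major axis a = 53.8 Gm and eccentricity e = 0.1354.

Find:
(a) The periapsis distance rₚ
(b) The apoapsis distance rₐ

Convert to SI: a = 53.8 Gm = 5.38e+10 m.
(a) rₚ = a(1 − e) = 5.38e+10 · (1 − 0.1354) = 5.38e+10 · 0.8646 ≈ 4.652e+10 m = 46.52 Gm.
(b) rₐ = a(1 + e) = 5.38e+10 · (1 + 0.1354) = 5.38e+10 · 1.1354 ≈ 6.108e+10 m = 61.08 Gm.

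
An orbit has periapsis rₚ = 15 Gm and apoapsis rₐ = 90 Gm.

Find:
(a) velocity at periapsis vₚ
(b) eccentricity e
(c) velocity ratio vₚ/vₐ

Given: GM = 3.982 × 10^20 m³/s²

Convert to SI: rₚ = 15 Gm = 1.5e+10 m; rₐ = 90 Gm = 9e+10 m.
(a) With a = (rₚ + rₐ)/2 = 5.25e+10 m, vₚ = √(GM (2/rₚ − 1/a)) = √(3.982e+20 · (2/1.5e+10 − 1/5.25e+10)) m/s ≈ 2.133e+05 m/s
(b) e = (rₐ − rₚ)/(rₐ + rₚ) = (9e+10 − 1.5e+10)/(9e+10 + 1.5e+10) ≈ 0.7143
(c) Conservation of angular momentum (rₚvₚ = rₐvₐ) gives vₚ/vₐ = rₐ/rₚ = 9e+10/1.5e+10 ≈ 6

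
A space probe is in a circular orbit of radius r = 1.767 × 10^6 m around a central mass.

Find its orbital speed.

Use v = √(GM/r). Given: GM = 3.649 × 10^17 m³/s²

For a circular orbit, gravity supplies the centripetal force, so v = √(GM / r).
v = √(3.649e+17 / 1.767e+06) m/s ≈ 4.544e+05 m/s = 454.4 km/s.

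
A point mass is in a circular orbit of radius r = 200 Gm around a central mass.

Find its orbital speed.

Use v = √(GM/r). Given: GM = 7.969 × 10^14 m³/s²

Convert to SI: r = 200 Gm = 2e+11 m.
For a circular orbit, gravity supplies the centripetal force, so v = √(GM / r).
v = √(7.969e+14 / 2e+11) m/s ≈ 63.12 m/s = 63.12 m/s.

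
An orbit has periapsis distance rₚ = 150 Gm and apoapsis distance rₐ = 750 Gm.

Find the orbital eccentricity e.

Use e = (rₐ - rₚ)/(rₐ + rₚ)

Convert to SI: rₚ = 150 Gm = 1.5e+11 m; rₐ = 750 Gm = 7.5e+11 m.
e = (rₐ − rₚ) / (rₐ + rₚ).
e = (7.5e+11 − 1.5e+11) / (7.5e+11 + 1.5e+11) = 6e+11 / 9e+11 ≈ 0.6667.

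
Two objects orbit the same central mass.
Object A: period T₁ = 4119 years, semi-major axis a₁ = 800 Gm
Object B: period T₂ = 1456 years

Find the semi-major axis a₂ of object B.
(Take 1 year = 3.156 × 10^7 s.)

Convert to SI: T₁ = 4119 years = 1.29996e+11 s; a₁ = 800 Gm = 8e+11 m; T₂ = 1456 years = 4.59514e+10 s.
Kepler's third law: (T₁/T₂)² = (a₁/a₂)³ ⇒ a₂ = a₁ · (T₂/T₁)^(2/3).
T₂/T₁ = 4.59514e+10 / 1.29996e+11 = 0.353484.
a₂ = 8e+11 · (0.353484)^(2/3) m ≈ 3.999e+11 m = 399.9 Gm.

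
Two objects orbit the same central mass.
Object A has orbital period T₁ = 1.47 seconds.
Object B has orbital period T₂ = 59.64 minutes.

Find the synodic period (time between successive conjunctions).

Convert to SI: T₂ = 59.64 minutes = 3578.4 s.
T_syn = |T₁ · T₂ / (T₁ − T₂)|.
T_syn = |1.47 · 3578.4 / (1.47 − 3578.4)| s ≈ 1.471 s = 1.471 seconds.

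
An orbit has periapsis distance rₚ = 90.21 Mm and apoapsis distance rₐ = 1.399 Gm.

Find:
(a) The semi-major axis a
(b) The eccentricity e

Convert to SI: rₚ = 90.21 Mm = 9.021e+07 m; rₐ = 1.399 Gm = 1.399e+09 m.
(a) a = (rₚ + rₐ) / 2 = (9.021e+07 + 1.399e+09) / 2 ≈ 7.446e+08 m = 744.6 Mm.
(b) e = (rₐ − rₚ) / (rₐ + rₚ) = (1.399e+09 − 9.021e+07) / (1.399e+09 + 9.021e+07) ≈ 0.8788.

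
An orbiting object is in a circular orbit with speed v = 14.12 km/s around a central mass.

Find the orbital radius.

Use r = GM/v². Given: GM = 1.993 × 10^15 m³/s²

Convert to SI: v = 14.12 km/s = 14120 m/s.
For a circular orbit, v² = GM / r, so r = GM / v².
r = 1.993e+15 / (14120)² m ≈ 9.996e+06 m = 9.996 Mm.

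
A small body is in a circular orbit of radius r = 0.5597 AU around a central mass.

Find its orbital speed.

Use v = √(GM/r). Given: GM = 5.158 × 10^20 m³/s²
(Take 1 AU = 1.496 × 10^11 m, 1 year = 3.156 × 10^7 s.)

Convert to SI: r = 0.5597 AU = 8.37311e+10 m.
For a circular orbit, gravity supplies the centripetal force, so v = √(GM / r).
v = √(5.158e+20 / 8.37311e+10) m/s ≈ 7.849e+04 m/s = 16.56 AU/year.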